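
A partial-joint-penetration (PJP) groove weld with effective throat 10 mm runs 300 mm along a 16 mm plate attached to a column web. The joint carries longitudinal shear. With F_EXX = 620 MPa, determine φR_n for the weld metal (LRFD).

φR_n ≈ 837 kN

Effective throat (given) t_e = 10 mm.
A_we = 10 × 300 = 3000 mm².
F_nw = 0.6 F_EXX = 372 MPa.
φR_n = 0.75 × 372 × 3000 × 10⁻³ = 837 kN.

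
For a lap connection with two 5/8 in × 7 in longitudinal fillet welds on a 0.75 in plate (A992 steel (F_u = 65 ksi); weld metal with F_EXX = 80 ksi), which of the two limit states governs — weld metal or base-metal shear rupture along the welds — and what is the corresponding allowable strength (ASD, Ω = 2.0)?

t_e = 0.707 × 0.625 = 0.4419 in; L = 14 in.
Weld metal: R_n/Ω = (1/2.0) × 0.6 × 80 × 0.4419 × 14 = 148.5 kips.
Base metal (shear rupture): R_n/Ω = (1/2.0) × 0.6 × 65 × 0.75 × 14 = 204.8 kips.
Governing: weld metal.

R_n/Ω ≈ 148 kips (weld metal governs)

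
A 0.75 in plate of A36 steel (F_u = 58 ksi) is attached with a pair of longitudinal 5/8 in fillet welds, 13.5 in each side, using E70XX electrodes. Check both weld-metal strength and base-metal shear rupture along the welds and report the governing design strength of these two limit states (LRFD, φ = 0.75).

φR_n ≈ 376 kips (weld metal governs)

E70XX → F_EXX = 70 ksi.
t_e = 0.707 × 0.625 = 0.4419 in; L = 27 in.
Weld metal: φR_n = 0.75 × 0.6 × 70 × 0.4419 × 27 = 375.8 kips.
Base metal (shear rupture): φR_n = 0.75 × 0.6 × 58 × 0.75 × 27 = 528.5 kips.
Governing: weld metal.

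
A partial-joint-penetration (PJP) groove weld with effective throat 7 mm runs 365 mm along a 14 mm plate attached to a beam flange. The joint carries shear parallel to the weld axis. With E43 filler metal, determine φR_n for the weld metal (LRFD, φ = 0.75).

E43XX → F_EXX = 430 MPa.
Effective throat (given) t_e = 7 mm.
A_we = 7 × 365 = 2555 mm².
F_nw = 0.6 F_EXX = 258 MPa.
φR_n = 0.75 × 258 × 2555 × 10⁻³ = 494.4 kN.

φR_n ≈ 494 kN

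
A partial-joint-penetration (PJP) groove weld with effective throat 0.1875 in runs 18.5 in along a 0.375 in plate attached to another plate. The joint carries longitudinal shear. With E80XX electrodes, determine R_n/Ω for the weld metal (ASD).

R_n/Ω ≈ 83.2 kips

E80XX → F_EXX = 80 ksi.
Effective throat (given) t_e = 0.1875 in.
A_we = 0.1875 × 18.5 = 3.469 in².
F_nw = 0.6 F_EXX = 48 ksi.
R_n/Ω = (48 × 3.469) / 2.0 = 83.25 kips.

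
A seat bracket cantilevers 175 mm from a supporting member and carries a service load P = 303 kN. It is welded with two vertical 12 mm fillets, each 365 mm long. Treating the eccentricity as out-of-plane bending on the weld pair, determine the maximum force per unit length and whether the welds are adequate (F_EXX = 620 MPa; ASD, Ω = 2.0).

L_w = 2 × 365 = 730 mm; section modulus (unit throat) S = 2 × L²/6 = 44410 mm².
Direct shear f_v = P/L_w = 303×10³/730 = 415.1 N/mm.
Moment M = P × e = 303×10³ × 175 = 53025000 N·mm; bending f_b = M/S = 1194 N/mm.
f_max = √(f_v² + f_b²) = √(415.1² + 1194²) = 1264 N/mm.
r_n/Ω = (1/2.0) × 0.6 × 620 × (0.707 × 12) = 1578 N/mm → adequate.

f_max ≈ 1260 N/mm; adequate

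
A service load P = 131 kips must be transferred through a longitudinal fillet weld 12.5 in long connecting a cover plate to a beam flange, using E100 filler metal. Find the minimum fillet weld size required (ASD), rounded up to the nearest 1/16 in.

w = 1/2 in

E100XX → F_EXX = 100 ksi.
Total weld length L = 12.5 in.
Required throat t_e = P × Ω / (0.6 F_EXX × L) = 131 × 2.0 / (0.6 × 100 × 12.5) = 0.3493 in.
Required leg w = t_e / 0.707 = 0.4941 in → use 1/2 in.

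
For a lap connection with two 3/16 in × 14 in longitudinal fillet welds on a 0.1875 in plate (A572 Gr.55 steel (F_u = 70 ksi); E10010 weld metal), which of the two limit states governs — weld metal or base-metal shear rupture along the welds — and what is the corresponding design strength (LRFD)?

E100XX → F_EXX = 100 ksi.
t_e = 0.707 × 0.1875 = 0.1326 in; L = 28 in.
Weld metal: φR_n = 0.75 × 0.6 × 100 × 0.1326 × 28 = 167 kips.
Base metal (shear rupture): φR_n = 0.75 × 0.6 × 70 × 0.1875 × 28 = 165.4 kips.
Governing: base-metal shear rupture.

φR_n ≈ 165 kips (base-metal shear rupture governs)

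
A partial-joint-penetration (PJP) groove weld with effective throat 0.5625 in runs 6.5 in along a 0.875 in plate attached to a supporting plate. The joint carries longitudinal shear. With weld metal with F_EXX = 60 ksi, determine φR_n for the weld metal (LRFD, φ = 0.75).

φR_n ≈ 98.7 kip

Effective throat (given) t_e = 0.5625 in.
A_we = 0.5625 × 6.5 = 3.656 in².
F_nw = 0.6 F_EXX = 36 ksi.
φR_n = 0.75 × 36 × 3.656 = 98.72 kip.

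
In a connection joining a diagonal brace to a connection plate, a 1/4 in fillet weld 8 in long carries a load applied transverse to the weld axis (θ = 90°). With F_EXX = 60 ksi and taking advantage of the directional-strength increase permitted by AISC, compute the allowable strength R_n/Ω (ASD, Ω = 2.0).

R_n/Ω ≈ 38.2 kip

t_e = 0.707 × 0.25 = 0.1767 in; A_we = 0.1767 × 8 = 1.414 in².
Directional factor: 1.0 + 0.5 sin^1.5(90°) = 1.5.
F_nw = 0.6 × 60 × 1.5 = 54 ksi.
R_n/Ω = (54 × 1.414) / 2.0 = 38.18 kip.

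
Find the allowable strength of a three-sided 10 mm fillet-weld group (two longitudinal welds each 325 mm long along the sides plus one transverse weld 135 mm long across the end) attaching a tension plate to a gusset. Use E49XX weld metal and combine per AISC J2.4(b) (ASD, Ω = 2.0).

R_n/Ω ≈ 816 kN

E49XX → F_EXX = 490 MPa.
t_e = 0.707 × 10 = 7.07 mm.
R_nwl = 0.6 × 490 × 7.07 × 650 × 10⁻³ = 1351 kN (longitudinal, 2 welds).
R_nwt = 0.6 × 490 × 7.07 × 135 × 10⁻³ = 280.6 kN (transverse, base value).
(i) R_nwl + R_nwt = 1632 kN; (ii) 0.85 R_nwl + 1.5 R_nwt = 1569 kN.
R_n = max = 1632 kN [governs: (i)]; R_n/Ω = 815.8 kN.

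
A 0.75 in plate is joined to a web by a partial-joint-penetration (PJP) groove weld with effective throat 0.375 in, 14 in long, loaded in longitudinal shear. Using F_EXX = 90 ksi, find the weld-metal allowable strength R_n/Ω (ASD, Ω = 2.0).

Effective throat (given) t_e = 0.375 in.
A_we = 0.375 × 14 = 5.25 in².
F_nw = 0.6 F_EXX = 54 ksi.
R_n/Ω = (54 × 5.25) / 2.0 = 141.8 kips.

R_n/Ω ≈ 142 kips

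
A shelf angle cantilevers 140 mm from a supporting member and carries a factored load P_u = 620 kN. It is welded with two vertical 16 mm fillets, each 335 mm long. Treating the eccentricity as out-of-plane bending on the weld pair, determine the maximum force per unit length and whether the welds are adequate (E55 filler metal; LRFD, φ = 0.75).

f_max ≈ 2500 N/mm; adequate

E55XX → F_EXX = 550 MPa.
L_w = 2 × 335 = 670 mm; section modulus (unit throat) S = 2 × L²/6 = 37410 mm².
Direct shear f_v = P/L_w = 620×10³/670 = 925.4 N/mm.
Moment M = P × e = 620×10³ × 140 = 86800000 N·mm; bending f_b = M/S = 2320 N/mm.
f_max = √(f_v² + f_b²) = √(925.4² + 2320²) = 2498 N/mm.
φr_n = 0.75 × 0.6 × 550 × (0.707 × 16) = 2800 N/mm → adequate.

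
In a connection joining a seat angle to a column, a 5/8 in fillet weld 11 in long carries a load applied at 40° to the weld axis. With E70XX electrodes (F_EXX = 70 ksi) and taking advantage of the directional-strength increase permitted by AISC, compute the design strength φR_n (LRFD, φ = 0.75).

φR_n ≈ 193 kips

t_e = 0.707 × 0.625 = 0.4419 in; A_we = 0.4419 × 11 = 4.861 in².
Directional factor: 1.0 + 0.5 sin^1.5(40°) = 1.258.
F_nw = 0.6 × 70 × 1.258 = 52.82 ksi.
φR_n = 0.75 × 52.82 × 4.861 = 192.6 kips.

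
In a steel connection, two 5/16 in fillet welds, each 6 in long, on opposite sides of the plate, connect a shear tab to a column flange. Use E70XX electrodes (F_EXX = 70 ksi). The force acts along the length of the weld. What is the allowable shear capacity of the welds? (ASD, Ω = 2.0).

R_n/Ω ≈ 55.7 kip

Effective throat t_e = 0.707 × 0.3125 = 0.2209 in.
Total length L = 12 in; A_we = 0.2209 × 12 = 2.651 in².
F_nw = 0.6 F_EXX = 0.6 × 70 = 42 ksi.
R_n = 42 × 2.651 = 111.4 kip; R_n/Ω = 111.4/2.0 = 55.68 kip.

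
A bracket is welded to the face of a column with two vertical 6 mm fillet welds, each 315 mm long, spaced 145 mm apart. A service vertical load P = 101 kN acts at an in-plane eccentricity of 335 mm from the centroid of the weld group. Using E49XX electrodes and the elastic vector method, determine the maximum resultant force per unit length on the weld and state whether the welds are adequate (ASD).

E49XX → F_EXX = 490 MPa.
Total weld length L_w = 630 mm. Treat welds as unit-width lines.
Polar moment about centroid: J = 2[d³/12 + d(b/2)²] = 2[315³/12 + 315×72.5²] = 8521000 mm³.
Direct shear f_v = P/L_w = 101×10³ / 630 = 160.3 N/mm (vertical).
Torsion M = P·e = 101×10³ × 335 = 33835000 N·mm.
Critical point at (x, y) = (72.5, 157.5) from centroid. f_tx = M·y/J = 625.4 N/mm; f_ty = M·x/J = 287.9 N/mm.
Resultant f_max = √[f_tx² + (f_v + f_ty)²] = √[625.4² + (160.3 + 287.9)²] = 769.4 N/mm.
Capacity per unit length: r_n/Ω = (1/2.0) × 0.6 × 490 × (0.707 × 6) = 623.6 N/mm.
769.4 > 623.6 → NOT adequate.

f_max ≈ 769 N/mm; NOT adequate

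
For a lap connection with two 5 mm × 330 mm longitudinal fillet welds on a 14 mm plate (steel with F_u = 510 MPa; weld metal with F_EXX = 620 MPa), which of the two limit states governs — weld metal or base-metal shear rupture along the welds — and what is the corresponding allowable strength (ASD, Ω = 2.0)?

t_e = 0.707 × 5 = 3.535 mm; L = 660 mm.
Weld metal: R_n/Ω = (1/2.0) × 0.6 × 620 × 3.535 × 660 × 10⁻³ = 434 kN.
Base metal (shear rupture): R_n/Ω = (1/2.0) × 0.6 × 510 × 14 × 660 × 10⁻³ = 1414 kN.
Governing: weld metal.

R_n/Ω ≈ 434 kN (weld metal governs)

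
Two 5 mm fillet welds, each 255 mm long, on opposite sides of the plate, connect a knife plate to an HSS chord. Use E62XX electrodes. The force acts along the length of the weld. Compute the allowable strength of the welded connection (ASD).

E62XX → F_EXX = 620 MPa.
Effective throat t_e = 0.707 × 5 = 3.535 mm.
Total length L = 510 mm; A_we = 3.535 × 510 = 1803 mm².
F_nw = 0.6 F_EXX = 0.6 × 620 = 372 MPa.
R_n = 372 × 1803 × 10⁻³ = 670.7 kN; R_n/Ω = 670.7/2.0 = 335.3 kN.

R_n/Ω ≈ 335 kN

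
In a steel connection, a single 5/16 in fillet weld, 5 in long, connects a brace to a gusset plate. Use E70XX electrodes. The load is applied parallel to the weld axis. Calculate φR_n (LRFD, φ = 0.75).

E70XX → F_EXX = 70 ksi.
Effective throat t_e = 0.707 × 0.3125 = 0.2209 in.
Total length L = 5 in; A_we = 0.2209 × 5 = 1.105 in².
F_nw = 0.6 F_EXX = 0.6 × 70 = 42 ksi.
φR_n = 0.75 × 42 × 1.105 = 34.8 kip.

φR_n ≈ 34.8 kip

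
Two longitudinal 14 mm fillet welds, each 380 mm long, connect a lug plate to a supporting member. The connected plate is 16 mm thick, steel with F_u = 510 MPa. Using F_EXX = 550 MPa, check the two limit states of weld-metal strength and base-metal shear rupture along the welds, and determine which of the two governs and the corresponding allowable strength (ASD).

t_e = 0.707 × 14 = 9.898 mm; L = 760 mm.
Weld metal: R_n/Ω = (1/2.0) × 0.6 × 550 × 9.898 × 760 × 10⁻³ = 1241 kN.
Base metal (shear rupture): R_n/Ω = (1/2.0) × 0.6 × 510 × 16 × 760 × 10⁻³ = 1860 kN.
Governing: weld metal.

R_n/Ω ≈ 1240 kN (weld metal governs)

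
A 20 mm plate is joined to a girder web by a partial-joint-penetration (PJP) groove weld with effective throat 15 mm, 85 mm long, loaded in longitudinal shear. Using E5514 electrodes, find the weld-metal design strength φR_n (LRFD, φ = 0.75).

E55XX → F_EXX = 550 MPa.
Effective throat (given) t_e = 15 mm.
A_we = 15 × 85 = 1275 mm².
F_nw = 0.6 F_EXX = 330 MPa.
φR_n = 0.75 × 330 × 1275 × 10⁻³ = 315.6 kN.

φR_n ≈ 316 kN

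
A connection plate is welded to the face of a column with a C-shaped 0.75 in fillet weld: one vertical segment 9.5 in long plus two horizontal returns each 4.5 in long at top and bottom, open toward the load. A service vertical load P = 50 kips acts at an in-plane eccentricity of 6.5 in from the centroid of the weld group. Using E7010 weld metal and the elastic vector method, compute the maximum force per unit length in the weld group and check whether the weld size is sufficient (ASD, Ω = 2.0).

f_max ≈ 7.95 kip/in; adequate

E70XX → F_EXX = 70 ksi.
Total weld length L_w = 18.5 in. Treat welds as unit-width lines.
Centroid: x̄ = 2×4.5×2.25 / 18.5 = 1.095 in from the vertical weld.
Polar moment about centroid: J = I_x + I_y = [9.5³/12 + 2×4.5×4.75²] + [9.5×1.095² + 2(4.5³/12 + 4.5×1.155²)] = 313.1 in³.
Direct shear f_v = P/L_w = 50 / 18.5 = 2.703 kip/in (vertical).
Torsion M = P·e = 50 × 6.5 = 325 kip·in.
Critical point at (x, y) = (3.405, 4.75) from centroid. f_tx = M·y/J = 4.931 kip/in; f_ty = M·x/J = 3.535 kip/in.
Resultant f_max = √[f_tx² + (f_v + f_ty)²] = √[4.931² + (2.703 + 3.535)²] = 7.951 kip/in.
Capacity per unit length: r_n/Ω = (1/2.0) × 0.6 × 70 × (0.707 × 0.75) = 11.14 kip/in.
7.951 ≤ 11.14 → adequate.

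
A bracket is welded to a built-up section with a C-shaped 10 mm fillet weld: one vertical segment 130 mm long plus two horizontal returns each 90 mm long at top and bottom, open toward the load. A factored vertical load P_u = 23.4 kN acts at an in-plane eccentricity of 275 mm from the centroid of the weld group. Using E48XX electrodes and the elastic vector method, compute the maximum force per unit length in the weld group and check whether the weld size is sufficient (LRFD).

E48XX → F_EXX = 480 MPa.
Total weld length L_w = 310 mm. Treat welds as unit-width lines.
Centroid: x̄ = 2×90×45 / 310 = 26.13 mm from the vertical weld.
Polar moment about centroid: J = I_x + I_y = [130³/12 + 2×90×65²] + [130×26.13² + 2(90³/12 + 90×18.87²)] = 1218000 mm³.
Direct shear f_v = P/L_w = 23.4×10³ / 310 = 75.48 N/mm (vertical).
Torsion M = P·e = 23.4×10³ × 275 = 6435000 N·mm.
Critical point at (x, y) = (63.87, 65) from centroid. f_tx = M·y/J = 343.4 N/mm; f_ty = M·x/J = 337.5 N/mm.
Resultant f_max = √[f_tx² + (f_v + f_ty)²] = √[343.4² + (75.48 + 337.5)²] = 537.1 N/mm.
Capacity per unit length: φr_n = 0.75 × 0.6 × 480 × (0.707 × 10) = 1527 N/mm.
537.1 ≤ 1527 → adequate.

f_max ≈ 537 N/mm; adequate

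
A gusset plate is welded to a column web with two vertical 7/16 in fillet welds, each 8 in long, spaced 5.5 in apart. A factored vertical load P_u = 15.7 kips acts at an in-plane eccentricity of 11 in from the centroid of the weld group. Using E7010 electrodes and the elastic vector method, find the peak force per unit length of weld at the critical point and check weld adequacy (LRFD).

f_max ≈ 4.69 kip/in; adequate

E70XX → F_EXX = 70 ksi.
Total weld length L_w = 16 in. Treat welds as unit-width lines.
Polar moment about centroid: J = 2[d³/12 + d(b/2)²] = 2[8³/12 + 8×2.75²] = 206.3 in³.
Direct shear f_v = P/L_w = 15.7 / 16 = 0.9812 kip/in (vertical).
Torsion M = P·e = 15.7 × 11 = 172.7 kip·in.
Critical point at (x, y) = (2.75, 4) from centroid. f_tx = M·y/J = 3.348 kip/in; f_ty = M·x/J = 2.302 kip/in.
Resultant f_max = √[f_tx² + (f_v + f_ty)²] = √[3.348² + (0.9812 + 2.302)²] = 4.689 kip/in.
Capacity per unit length: φr_n = 0.75 × 0.6 × 70 × (0.707 × 0.4375) = 9.743 kip/in.
4.689 ≤ 9.743 → adequate.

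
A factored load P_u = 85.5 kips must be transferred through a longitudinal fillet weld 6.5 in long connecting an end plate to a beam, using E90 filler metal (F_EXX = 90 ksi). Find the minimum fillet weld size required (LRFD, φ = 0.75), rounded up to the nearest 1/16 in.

Total weld length L = 6.5 in.
Required throat t_e = P_u / (φ × 0.6 F_EXX × L) = 85.5 / (0.75 × 0.6 × 90 × 6.5) = 0.3248 in.
Required leg w = t_e / 0.707 = 0.4594 in → use 1/2 in.

w = 1/2 in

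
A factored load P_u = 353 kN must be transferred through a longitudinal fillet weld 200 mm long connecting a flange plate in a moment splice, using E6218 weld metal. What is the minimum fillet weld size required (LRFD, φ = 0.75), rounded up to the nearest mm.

E62XX → F_EXX = 620 MPa.
Total weld length L = 200 mm.
Required throat t_e = P_u / (φ × 0.6 F_EXX × L) = 353 / (0.75 × 0.6 × 620 × 200 × 10⁻³) = 6.326 mm.
Required leg w = t_e / 0.707 = 8.948 mm → use 9 mm.

w = 9 mm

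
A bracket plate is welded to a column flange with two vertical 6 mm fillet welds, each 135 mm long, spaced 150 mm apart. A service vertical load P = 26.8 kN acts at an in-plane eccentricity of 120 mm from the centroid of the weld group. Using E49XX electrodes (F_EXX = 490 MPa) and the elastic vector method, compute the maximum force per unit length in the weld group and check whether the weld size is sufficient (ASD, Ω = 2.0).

f_max ≈ 251 N/mm; adequate

Total weld length L_w = 270 mm. Treat welds as unit-width lines.
Polar moment about centroid: J = 2[d³/12 + d(b/2)²] = 2[135³/12 + 135×75²] = 1929000 mm³.
Direct shear f_v = P/L_w = 26.8×10³ / 270 = 99.26 N/mm (vertical).
Torsion M = P·e = 26.8×10³ × 120 = 3216000 N·mm.
Critical point at (x, y) = (75, 67.5) from centroid. f_tx = M·y/J = 112.5 N/mm; f_ty = M·x/J = 125.1 N/mm.
Resultant f_max = √[f_tx² + (f_v + f_ty)²] = √[112.5² + (99.26 + 125.1)²] = 251 N/mm.
Capacity per unit length: r_n/Ω = (1/2.0) × 0.6 × 490 × (0.707 × 6) = 623.6 N/mm.
251 ≤ 623.6 → adequate.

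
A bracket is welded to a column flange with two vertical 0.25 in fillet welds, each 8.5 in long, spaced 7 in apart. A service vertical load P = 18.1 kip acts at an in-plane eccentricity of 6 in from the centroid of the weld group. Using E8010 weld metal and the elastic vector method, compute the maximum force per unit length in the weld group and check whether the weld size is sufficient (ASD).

E80XX → F_EXX = 80 ksi.
Total weld length L_w = 17 in. Treat welds as unit-width lines.
Polar moment about centroid: J = 2[d³/12 + d(b/2)²] = 2[8.5³/12 + 8.5×3.5²] = 310.6 in³.
Direct shear f_v = P/L_w = 18.1 / 17 = 1.065 kip/in (vertical).
Torsion M = P·e = 18.1 × 6 = 108.6 kip·in.
Critical point at (x, y) = (3.5, 4.25) from centroid. f_tx = M·y/J = 1.486 kip/in; f_ty = M·x/J = 1.224 kip/in.
Resultant f_max = √[f_tx² + (f_v + f_ty)²] = √[1.486² + (1.065 + 1.224)²] = 2.729 kip/in.
Capacity per unit length: r_n/Ω = (1/2.0) × 0.6 × 80 × (0.707 × 0.25) = 4.242 kip/in.
2.729 ≤ 4.242 → adequate.

f_max ≈ 2.73 kip/in; adequate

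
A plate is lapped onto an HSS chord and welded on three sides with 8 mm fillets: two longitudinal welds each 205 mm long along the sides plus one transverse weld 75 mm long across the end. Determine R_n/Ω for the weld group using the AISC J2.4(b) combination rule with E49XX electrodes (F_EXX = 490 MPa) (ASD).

R_n/Ω ≈ 403 kN

t_e = 0.707 × 8 = 5.656 mm.
R_nwl = 0.6 × 490 × 5.656 × 410 × 10⁻³ = 681.8 kN (longitudinal, 2 welds).
R_nwt = 0.6 × 490 × 5.656 × 75 × 10⁻³ = 124.7 kN (transverse, base value).
(i) R_nwl + R_nwt = 806.5 kN; (ii) 0.85 R_nwl + 1.5 R_nwt = 766.6 kN.
R_n = max = 806.5 kN [governs: (i)]; R_n/Ω = 403.2 kN.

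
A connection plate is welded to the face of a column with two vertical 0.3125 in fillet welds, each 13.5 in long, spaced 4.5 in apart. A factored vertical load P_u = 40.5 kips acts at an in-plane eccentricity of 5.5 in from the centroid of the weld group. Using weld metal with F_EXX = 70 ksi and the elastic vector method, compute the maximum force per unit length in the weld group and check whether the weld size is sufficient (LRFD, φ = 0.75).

f_max ≈ 3.66 kip/in; adequate

Total weld length L_w = 27 in. Treat welds as unit-width lines.
Polar moment about centroid: J = 2[d³/12 + d(b/2)²] = 2[13.5³/12 + 13.5×2.25²] = 546.8 in³.
Direct shear f_v = P/L_w = 40.5 / 27 = 1.5 kip/in (vertical).
Torsion M = P·e = 40.5 × 5.5 = 222.75 kip·in.
Critical point at (x, y) = (2.25, 6.75) from centroid. f_tx = M·y/J = 2.75 kip/in; f_ty = M·x/J = 0.9167 kip/in.
Resultant f_max = √[f_tx² + (f_v + f_ty)²] = √[2.75² + (1.5 + 0.9167)²] = 3.661 kip/in.
Capacity per unit length: φr_n = 0.75 × 0.6 × 70 × (0.707 × 0.3125) = 6.96 kip/in.
3.661 ≤ 6.96 → adequate.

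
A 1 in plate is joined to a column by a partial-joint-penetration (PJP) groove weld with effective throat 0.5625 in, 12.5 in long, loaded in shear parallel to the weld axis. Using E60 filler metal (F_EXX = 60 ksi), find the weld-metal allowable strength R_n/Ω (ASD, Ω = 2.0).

R_n/Ω ≈ 127 kips

Effective throat (given) t_e = 0.5625 in.
A_we = 0.5625 × 12.5 = 7.031 in².
F_nw = 0.6 F_EXX = 36 ksi.
R_n/Ω = (36 × 7.031) / 2.0 = 126.6 kips.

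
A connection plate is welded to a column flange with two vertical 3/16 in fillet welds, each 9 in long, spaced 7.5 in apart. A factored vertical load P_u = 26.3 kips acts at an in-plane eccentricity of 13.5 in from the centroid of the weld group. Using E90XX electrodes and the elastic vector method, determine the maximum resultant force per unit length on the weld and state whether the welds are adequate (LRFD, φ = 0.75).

E90XX → F_EXX = 90 ksi.
Total weld length L_w = 18 in. Treat welds as unit-width lines.
Polar moment about centroid: J = 2[d³/12 + d(b/2)²] = 2[9³/12 + 9×3.75²] = 374.6 in³.
Direct shear f_v = P/L_w = 26.3 / 18 = 1.461 kip/in (vertical).
Torsion M = P·e = 26.3 × 13.5 = 355.05 kip·in.
Critical point at (x, y) = (3.75, 4.5) from centroid. f_tx = M·y/J = 4.265 kip/in; f_ty = M·x/J = 3.554 kip/in.
Resultant f_max = √[f_tx² + (f_v + f_ty)²] = √[4.265² + (1.461 + 3.554)²] = 6.583 kip/in.
Capacity per unit length: φr_n = 0.75 × 0.6 × 90 × (0.707 × 0.1875) = 5.369 kip/in.
6.583 > 5.369 → NOT adequate.

f_max ≈ 6.58 kip/in; NOT adequate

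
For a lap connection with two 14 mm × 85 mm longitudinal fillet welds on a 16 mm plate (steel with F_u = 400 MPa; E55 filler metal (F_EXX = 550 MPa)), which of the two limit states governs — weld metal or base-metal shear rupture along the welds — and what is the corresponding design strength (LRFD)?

φR_n ≈ 416 kN (weld metal governs)

t_e = 0.707 × 14 = 9.898 mm; L = 170 mm.
Weld metal: φR_n = 0.75 × 0.6 × 550 × 9.898 × 170 × 10⁻³ = 416.5 kN.
Base metal (shear rupture): φR_n = 0.75 × 0.6 × 400 × 16 × 170 × 10⁻³ = 489.6 kN.
Governing: weld metal.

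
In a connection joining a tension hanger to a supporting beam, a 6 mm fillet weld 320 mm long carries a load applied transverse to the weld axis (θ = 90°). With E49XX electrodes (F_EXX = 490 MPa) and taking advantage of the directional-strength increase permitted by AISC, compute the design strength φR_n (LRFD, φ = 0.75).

t_e = 0.707 × 6 = 4.242 mm; A_we = 4.242 × 320 = 1357 mm².
Directional factor: 1.0 + 0.5 sin^1.5(90°) = 1.5.
F_nw = 0.6 × 490 × 1.5 = 441 MPa.
φR_n = 0.75 × 441 × 1357 × 10⁻³ = 449 kN.

φR_n ≈ 449 kN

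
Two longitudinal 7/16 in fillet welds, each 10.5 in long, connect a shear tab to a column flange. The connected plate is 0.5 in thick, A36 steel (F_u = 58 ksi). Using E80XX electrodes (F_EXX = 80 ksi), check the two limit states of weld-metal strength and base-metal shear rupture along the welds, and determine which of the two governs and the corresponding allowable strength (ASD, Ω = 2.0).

R_n/Ω ≈ 156 kip (weld metal governs)

t_e = 0.707 × 0.4375 = 0.3093 in; L = 21 in.
Weld metal: R_n/Ω = (1/2.0) × 0.6 × 80 × 0.3093 × 21 = 155.9 kip.
Base metal (shear rupture): R_n/Ω = (1/2.0) × 0.6 × 58 × 0.5 × 21 = 182.7 kip.
Governing: weld metal.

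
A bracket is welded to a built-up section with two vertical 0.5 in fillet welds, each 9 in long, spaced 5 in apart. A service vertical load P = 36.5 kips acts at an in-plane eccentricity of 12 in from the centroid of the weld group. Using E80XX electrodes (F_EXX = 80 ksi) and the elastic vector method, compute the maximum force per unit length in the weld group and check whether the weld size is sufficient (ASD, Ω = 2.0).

f_max ≈ 10.8 kip/in; NOT adequate

Total weld length L_w = 18 in. Treat welds as unit-width lines.
Polar moment about centroid: J = 2[d³/12 + d(b/2)²] = 2[9³/12 + 9×2.5²] = 234 in³.
Direct shear f_v = P/L_w = 36.5 / 18 = 2.028 kip/in (vertical).
Torsion M = P·e = 36.5 × 12 = 438 kip·in.
Critical point at (x, y) = (2.5, 4.5) from centroid. f_tx = M·y/J = 8.423 kip/in; f_ty = M·x/J = 4.679 kip/in.
Resultant f_max = √[f_tx² + (f_v + f_ty)²] = √[8.423² + (2.028 + 4.679)²] = 10.77 kip/in.
Capacity per unit length: r_n/Ω = (1/2.0) × 0.6 × 80 × (0.707 × 0.5) = 8.484 kip/in.
10.77 > 8.484 → NOT adequate.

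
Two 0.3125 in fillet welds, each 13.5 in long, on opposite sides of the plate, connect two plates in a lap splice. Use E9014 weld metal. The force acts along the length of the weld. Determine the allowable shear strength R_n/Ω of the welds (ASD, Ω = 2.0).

R_n/Ω ≈ 161 kip

E90XX → F_EXX = 90 ksi.
Effective throat t_e = 0.707 × 0.3125 = 0.2209 in.
Total length L = 27 in; A_we = 0.2209 × 27 = 5.965 in².
F_nw = 0.6 F_EXX = 0.6 × 90 = 54 ksi.
R_n = 54 × 5.965 = 322.1 kip; R_n/Ω = 322.1/2.0 = 161.1 kip.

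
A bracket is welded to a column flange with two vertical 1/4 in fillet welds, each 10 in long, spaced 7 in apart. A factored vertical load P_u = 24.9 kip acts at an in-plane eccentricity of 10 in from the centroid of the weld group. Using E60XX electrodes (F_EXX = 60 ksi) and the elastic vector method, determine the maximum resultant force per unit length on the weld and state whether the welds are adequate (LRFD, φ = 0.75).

Total weld length L_w = 20 in. Treat welds as unit-width lines.
Polar moment about centroid: J = 2[d³/12 + d(b/2)²] = 2[10³/12 + 10×3.5²] = 411.7 in³.
Direct shear f_v = P/L_w = 24.9 / 20 = 1.245 kip/in (vertical).
Torsion M = P·e = 24.9 × 10 = 249 kip·in.
Critical point at (x, y) = (3.5, 5) from centroid. f_tx = M·y/J = 3.024 kip/in; f_ty = M·x/J = 2.117 kip/in.
Resultant f_max = √[f_tx² + (f_v + f_ty)²] = √[3.024² + (1.245 + 2.117)²] = 4.522 kip/in.
Capacity per unit length: φr_n = 0.75 × 0.6 × 60 × (0.707 × 0.25) = 4.772 kip/in.
4.522 ≤ 4.772 → adequate.

f_max ≈ 4.52 kip/in; adequate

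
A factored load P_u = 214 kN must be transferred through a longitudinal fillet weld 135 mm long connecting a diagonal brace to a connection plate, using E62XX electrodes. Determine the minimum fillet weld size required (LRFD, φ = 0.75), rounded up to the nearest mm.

w = 9 mm

E62XX → F_EXX = 620 MPa.
Total weld length L = 135 mm.
Required throat t_e = P_u / (φ × 0.6 F_EXX × L) = 214 / (0.75 × 0.6 × 620 × 135 × 10⁻³) = 5.682 mm.
Required leg w = t_e / 0.707 = 8.036 mm → use 9 mm.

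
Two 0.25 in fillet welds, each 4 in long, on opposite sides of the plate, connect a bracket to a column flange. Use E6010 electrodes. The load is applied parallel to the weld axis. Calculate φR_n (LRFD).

φR_n ≈ 38.2 kip

E60XX → F_EXX = 60 ksi.
Effective throat t_e = 0.707 × 0.25 = 0.1767 in.
Total length L = 8 in; A_we = 0.1767 × 8 = 1.414 in².
F_nw = 0.6 F_EXX = 0.6 × 60 = 36 ksi.
φR_n = 0.75 × 36 × 1.414 = 38.18 kip.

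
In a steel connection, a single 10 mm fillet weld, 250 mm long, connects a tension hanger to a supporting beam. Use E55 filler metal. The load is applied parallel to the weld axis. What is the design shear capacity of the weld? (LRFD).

φR_n ≈ 437 kN

E55XX → F_EXX = 550 MPa.
Effective throat t_e = 0.707 × 10 = 7.07 mm.
Total length L = 250 mm; A_we = 7.07 × 250 = 1767 mm².
F_nw = 0.6 F_EXX = 0.6 × 550 = 330 MPa.
φR_n = 0.75 × 330 × 1767 × 10⁻³ = 437.5 kN.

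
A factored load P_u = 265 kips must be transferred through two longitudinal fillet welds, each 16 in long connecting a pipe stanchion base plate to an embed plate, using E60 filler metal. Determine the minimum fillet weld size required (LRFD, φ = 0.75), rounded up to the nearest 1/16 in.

E60XX → F_EXX = 60 ksi.
Total weld length L = 32 in.
Required throat t_e = P_u / (φ × 0.6 F_EXX × L) = 265 / (0.75 × 0.6 × 60 × 32) = 0.3067 in.
Required leg w = t_e / 0.707 = 0.4338 in → use 7/16 in.

w = 7/16 in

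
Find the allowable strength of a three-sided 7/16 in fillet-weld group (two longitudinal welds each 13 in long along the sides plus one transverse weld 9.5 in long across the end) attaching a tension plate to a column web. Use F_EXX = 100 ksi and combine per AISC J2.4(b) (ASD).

R_n/Ω ≈ 337 kip

t_e = 0.707 × 0.4375 = 0.3093 in.
R_nwl = 0.6 × 100 × 0.3093 × 26 = 482.5 kip (longitudinal, 2 welds).
R_nwt = 0.6 × 100 × 0.3093 × 9.5 = 176.3 kip (transverse, base value).
(i) R_nwl + R_nwt = 658.8 kip; (ii) 0.85 R_nwl + 1.5 R_nwt = 674.6 kip.
R_n = max = 674.6 kip [governs: (ii)]; R_n/Ω = 337.3 kip.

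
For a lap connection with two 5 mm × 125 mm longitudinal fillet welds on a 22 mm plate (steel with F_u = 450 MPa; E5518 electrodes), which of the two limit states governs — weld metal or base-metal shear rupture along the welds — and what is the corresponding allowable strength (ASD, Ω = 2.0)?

R_n/Ω ≈ 146 kN (weld metal governs)

E55XX → F_EXX = 550 MPa.
t_e = 0.707 × 5 = 3.535 mm; L = 250 mm.
Weld metal: R_n/Ω = (1/2.0) × 0.6 × 550 × 3.535 × 250 × 10⁻³ = 145.8 kN.
Base metal (shear rupture): R_n/Ω = (1/2.0) × 0.6 × 450 × 22 × 250 × 10⁻³ = 742.5 kN.
Governing: weld metal.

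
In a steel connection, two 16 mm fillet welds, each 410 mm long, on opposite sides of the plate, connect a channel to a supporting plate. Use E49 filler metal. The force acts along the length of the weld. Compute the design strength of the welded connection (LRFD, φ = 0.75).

φR_n ≈ 2050 kN

E49XX → F_EXX = 490 MPa.
Effective throat t_e = 0.707 × 16 = 11.31 mm.
Total length L = 820 mm; A_we = 11.31 × 820 = 9276 mm².
F_nw = 0.6 F_EXX = 0.6 × 490 = 294 MPa.
φR_n = 0.75 × 294 × 9276 × 10⁻³ = 2045 kN.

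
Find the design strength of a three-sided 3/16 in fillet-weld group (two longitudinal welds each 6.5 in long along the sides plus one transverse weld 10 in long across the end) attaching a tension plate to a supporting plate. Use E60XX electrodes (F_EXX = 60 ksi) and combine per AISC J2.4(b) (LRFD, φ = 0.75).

φR_n ≈ 93.2 kips

t_e = 0.707 × 0.1875 = 0.1326 in.
R_nwl = 0.6 × 60 × 0.1326 × 13 = 62.04 kips (longitudinal, 2 welds).
R_nwt = 0.6 × 60 × 0.1326 × 10 = 47.72 kips (transverse, base value).
(i) R_nwl + R_nwt = 109.8 kips; (ii) 0.85 R_nwl + 1.5 R_nwt = 124.3 kips.
R_n = max = 124.3 kips [governs: (ii)]; φR_n = 93.24 kips.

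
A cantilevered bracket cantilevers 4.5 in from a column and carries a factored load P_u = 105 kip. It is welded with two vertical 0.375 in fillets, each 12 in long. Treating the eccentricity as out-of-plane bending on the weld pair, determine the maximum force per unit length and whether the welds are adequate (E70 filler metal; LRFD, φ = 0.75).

f_max ≈ 10.8 kip/in; NOT adequate

E70XX → F_EXX = 70 ksi.
L_w = 2 × 12 = 24 in; section modulus (unit throat) S = 2 × L²/6 = 48 in².
Direct shear f_v = P/L_w = 105/24 = 4.375 kip/in.
Moment M = P × e = 105 × 4.5 = 472.5 kip·in; bending f_b = M/S = 9.844 kip/in.
f_max = √(f_v² + f_b²) = √(4.375² + 9.844²) = 10.77 kip/in.
φr_n = 0.75 × 0.6 × 70 × (0.707 × 0.375) = 8.351 kip/in → NOT adequate.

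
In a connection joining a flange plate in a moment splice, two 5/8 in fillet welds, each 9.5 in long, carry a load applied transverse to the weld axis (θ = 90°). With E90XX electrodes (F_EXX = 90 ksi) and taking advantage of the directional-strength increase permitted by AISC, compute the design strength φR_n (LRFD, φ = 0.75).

t_e = 0.707 × 0.625 = 0.4419 in; A_we = 0.4419 × 19 = 8.396 in².
Directional factor: 1.0 + 0.5 sin^1.5(90°) = 1.5.
F_nw = 0.6 × 90 × 1.5 = 81 ksi.
φR_n = 0.75 × 81 × 8.396 = 510 kips.

φR_n ≈ 510 kips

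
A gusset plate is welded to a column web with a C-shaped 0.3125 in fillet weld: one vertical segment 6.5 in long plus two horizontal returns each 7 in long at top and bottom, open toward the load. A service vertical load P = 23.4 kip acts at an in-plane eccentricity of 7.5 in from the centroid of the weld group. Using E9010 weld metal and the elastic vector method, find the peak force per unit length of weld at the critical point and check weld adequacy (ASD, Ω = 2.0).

E90XX → F_EXX = 90 ksi.
Total weld length L_w = 20.5 in. Treat welds as unit-width lines.
Centroid: x̄ = 2×7×3.5 / 20.5 = 2.39 in from the vertical weld.
Polar moment about centroid: J = I_x + I_y = [6.5³/12 + 2×7×3.25²] + [6.5×2.39² + 2(7³/12 + 7×1.11²)] = 282.3 in³.
Direct shear f_v = P/L_w = 23.4 / 20.5 = 1.141 kip/in (vertical).
Torsion M = P·e = 23.4 × 7.5 = 175.5 kip·in.
Critical point at (x, y) = (4.61, 3.25) from centroid. f_tx = M·y/J = 2.02 kip/in; f_ty = M·x/J = 2.866 kip/in.
Resultant f_max = √[f_tx² + (f_v + f_ty)²] = √[2.02² + (1.141 + 2.866)²] = 4.488 kip/in.
Capacity per unit length: r_n/Ω = (1/2.0) × 0.6 × 90 × (0.707 × 0.3125) = 5.965 kip/in.
4.488 ≤ 5.965 → adequate.

f_max ≈ 4.49 kip/in; adequate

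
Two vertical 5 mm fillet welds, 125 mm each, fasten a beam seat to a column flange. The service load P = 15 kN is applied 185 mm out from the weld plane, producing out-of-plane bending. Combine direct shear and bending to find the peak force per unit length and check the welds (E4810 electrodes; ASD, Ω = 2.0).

E48XX → F_EXX = 480 MPa.
L_w = 2 × 125 = 250 mm; section modulus (unit throat) S = 2 × L²/6 = 5208 mm².
Direct shear f_v = P/L_w = 15×10³/250 = 60 N/mm.
Moment M = P × e = 15×10³ × 185 = 2775000 N·mm; bending f_b = M/S = 532.8 N/mm.
f_max = √(f_v² + f_b²) = √(60² + 532.8²) = 536.2 N/mm.
r_n/Ω = (1/2.0) × 0.6 × 480 × (0.707 × 5) = 509 N/mm → NOT adequate.

f_max ≈ 536 N/mm; NOT adequate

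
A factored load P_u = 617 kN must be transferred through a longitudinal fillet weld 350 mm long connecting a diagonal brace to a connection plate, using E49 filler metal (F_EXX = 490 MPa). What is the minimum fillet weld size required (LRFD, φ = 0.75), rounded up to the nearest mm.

w = 12 mm

Total weld length L = 350 mm.
Required throat t_e = P_u / (φ × 0.6 F_EXX × L) = 617 / (0.75 × 0.6 × 490 × 350 × 10⁻³) = 7.995 mm.
Required leg w = t_e / 0.707 = 11.31 mm → use 12 mm.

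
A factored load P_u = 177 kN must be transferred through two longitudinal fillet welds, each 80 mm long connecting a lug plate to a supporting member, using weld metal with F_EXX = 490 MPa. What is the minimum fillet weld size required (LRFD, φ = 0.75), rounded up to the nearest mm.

Total weld length L = 160 mm.
Required throat t_e = P_u / (φ × 0.6 F_EXX × L) = 177 / (0.75 × 0.6 × 490 × 160 × 10⁻³) = 5.017 mm.
Required leg w = t_e / 0.707 = 7.096 mm → use 8 mm.

w = 8 mm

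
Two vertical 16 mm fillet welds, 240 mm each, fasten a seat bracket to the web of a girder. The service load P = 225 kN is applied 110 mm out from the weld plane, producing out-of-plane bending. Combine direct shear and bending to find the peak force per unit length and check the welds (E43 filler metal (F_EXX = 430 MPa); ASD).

L_w = 2 × 240 = 480 mm; section modulus (unit throat) S = 2 × L²/6 = 19200 mm².
Direct shear f_v = P/L_w = 225×10³/480 = 468.8 N/mm.
Moment M = P × e = 225×10³ × 110 = 24750000 N·mm; bending f_b = M/S = 1289 N/mm.
f_max = √(f_v² + f_b²) = √(468.8² + 1289²) = 1372 N/mm.
r_n/Ω = (1/2.0) × 0.6 × 430 × (0.707 × 16) = 1459 N/mm → adequate.

f_max ≈ 1370 N/mm; adequate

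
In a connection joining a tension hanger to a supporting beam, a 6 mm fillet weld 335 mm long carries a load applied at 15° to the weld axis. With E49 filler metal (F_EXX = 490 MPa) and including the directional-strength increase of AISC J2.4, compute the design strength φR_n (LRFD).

φR_n ≈ 334 kN

t_e = 0.707 × 6 = 4.242 mm; A_we = 4.242 × 335 = 1421 mm².
Directional factor: 1.0 + 0.5 sin^1.5(15°) = 1.066.
F_nw = 0.6 × 490 × 1.066 = 313.4 MPa.
φR_n = 0.75 × 313.4 × 1421 × 10⁻³ = 334 kN.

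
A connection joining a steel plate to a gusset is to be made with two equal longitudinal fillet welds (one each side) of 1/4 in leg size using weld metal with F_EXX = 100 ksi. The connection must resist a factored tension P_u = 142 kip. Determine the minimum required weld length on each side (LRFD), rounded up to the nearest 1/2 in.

L = 9 in on each side

Throat t_e = 0.707 × 0.25 = 0.1767 in.
φr_n = 0.75 × 0.6 × 100 × 0.1767 = 7.954 kip/in.
L_req = P_u / φr_n = 142 / 7.954 = 17.85 in total.
Per side: 17.85 / 2 = 8.927 in.
Round up → use L = 9 in on each side.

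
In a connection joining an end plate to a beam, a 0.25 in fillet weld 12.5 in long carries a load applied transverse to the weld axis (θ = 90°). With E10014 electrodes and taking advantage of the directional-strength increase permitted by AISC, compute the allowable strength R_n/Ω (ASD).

R_n/Ω ≈ 99.4 kips

E100XX → F_EXX = 100 ksi.
t_e = 0.707 × 0.25 = 0.1767 in; A_we = 0.1767 × 12.5 = 2.209 in².
Directional factor: 1.0 + 0.5 sin^1.5(90°) = 1.5.
F_nw = 0.6 × 100 × 1.5 = 90 ksi.
R_n/Ω = (90 × 2.209) / 2.0 = 99.42 kips.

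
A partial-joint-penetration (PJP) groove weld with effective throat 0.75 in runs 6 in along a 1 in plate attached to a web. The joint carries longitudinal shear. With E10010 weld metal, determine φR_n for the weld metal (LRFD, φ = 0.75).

E100XX → F_EXX = 100 ksi.
Effective throat (given) t_e = 0.75 in.
A_we = 0.75 × 6 = 4.5 in².
F_nw = 0.6 F_EXX = 60 ksi.
φR_n = 0.75 × 60 × 4.5 = 202.5 kip.

φR_n ≈ 202 kip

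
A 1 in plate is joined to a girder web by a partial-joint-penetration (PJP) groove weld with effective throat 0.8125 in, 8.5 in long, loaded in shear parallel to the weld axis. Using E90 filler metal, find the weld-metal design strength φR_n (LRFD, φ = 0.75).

E90XX → F_EXX = 90 ksi.
Effective throat (given) t_e = 0.8125 in.
A_we = 0.8125 × 8.5 = 6.906 in².
F_nw = 0.6 F_EXX = 54 ksi.
φR_n = 0.75 × 54 × 6.906 = 279.7 kip.

φR_n ≈ 280 kip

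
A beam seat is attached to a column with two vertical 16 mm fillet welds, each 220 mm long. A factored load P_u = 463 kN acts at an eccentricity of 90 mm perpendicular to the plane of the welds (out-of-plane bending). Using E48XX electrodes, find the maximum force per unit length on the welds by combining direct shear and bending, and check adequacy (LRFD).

f_max ≈ 2790 N/mm; NOT adequate

E48XX → F_EXX = 480 MPa.
L_w = 2 × 220 = 440 mm; section modulus (unit throat) S = 2 × L²/6 = 16130 mm².
Direct shear f_v = P/L_w = 463×10³/440 = 1052 N/mm.
Moment M = P × e = 463×10³ × 90 = 41670000 N·mm; bending f_b = M/S = 2583 N/mm.
f_max = √(f_v² + f_b²) = √(1052² + 2583²) = 2789 N/mm.
φr_n = 0.75 × 0.6 × 480 × (0.707 × 16) = 2443 N/mm → NOT adequate.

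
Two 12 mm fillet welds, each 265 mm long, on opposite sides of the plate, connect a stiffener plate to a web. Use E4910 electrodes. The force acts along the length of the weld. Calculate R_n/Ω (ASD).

E49XX → F_EXX = 490 MPa.
Effective throat t_e = 0.707 × 12 = 8.484 mm.
Total length L = 530 mm; A_we = 8.484 × 530 = 4497 mm².
F_nw = 0.6 F_EXX = 0.6 × 490 = 294 MPa.
R_n = 294 × 4497 × 10⁻³ = 1322 kN; R_n/Ω = 1322/2.0 = 661 kN.

R_n/Ω ≈ 661 kN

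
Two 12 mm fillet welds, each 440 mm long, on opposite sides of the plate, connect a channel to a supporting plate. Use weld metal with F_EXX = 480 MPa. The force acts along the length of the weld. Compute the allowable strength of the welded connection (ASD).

Effective throat t_e = 0.707 × 12 = 8.484 mm.
Total length L = 880 mm; A_we = 8.484 × 880 = 7466 mm².
F_nw = 0.6 F_EXX = 0.6 × 480 = 288 MPa.
R_n = 288 × 7466 × 10⁻³ = 2150 kN; R_n/Ω = 2150/2.0 = 1075 kN.

R_n/Ω ≈ 1080 kN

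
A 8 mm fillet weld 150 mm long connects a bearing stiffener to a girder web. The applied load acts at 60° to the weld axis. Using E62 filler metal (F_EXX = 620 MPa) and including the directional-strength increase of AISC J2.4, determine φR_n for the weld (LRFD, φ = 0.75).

φR_n ≈ 332 kN

t_e = 0.707 × 8 = 5.656 mm; A_we = 5.656 × 150 = 848.4 mm².
Directional factor: 1.0 + 0.5 sin^1.5(60°) = 1.403.
F_nw = 0.6 × 620 × 1.403 = 521.9 MPa.
φR_n = 0.75 × 521.9 × 848.4 × 10⁻³ = 332.1 kN.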